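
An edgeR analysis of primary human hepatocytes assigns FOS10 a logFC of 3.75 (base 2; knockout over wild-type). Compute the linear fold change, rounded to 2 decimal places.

13.45

Fold change = 2^(3.75) = 13.454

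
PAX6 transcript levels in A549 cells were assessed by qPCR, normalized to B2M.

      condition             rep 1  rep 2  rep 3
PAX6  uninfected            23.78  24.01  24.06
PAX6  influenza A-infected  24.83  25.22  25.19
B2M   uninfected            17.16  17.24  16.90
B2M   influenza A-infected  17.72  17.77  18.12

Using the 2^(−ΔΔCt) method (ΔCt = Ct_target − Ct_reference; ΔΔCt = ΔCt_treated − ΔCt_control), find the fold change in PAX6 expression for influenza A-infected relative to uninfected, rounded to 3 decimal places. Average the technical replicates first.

0.779

Mean Ct: PAX6 uninfected 23.950; PAX6 influenza A-infected 25.080; B2M uninfected 17.100; B2M influenza A-infected 17.870
ΔCt(uninfected) = 23.950 − 17.100 = 6.850
ΔCt(influenza A-infected) = 25.080 − 17.870 = 7.210
ΔΔCt = 7.210 − 6.850 = 0.360
Fold change = 2^(−0.360) = 0.7792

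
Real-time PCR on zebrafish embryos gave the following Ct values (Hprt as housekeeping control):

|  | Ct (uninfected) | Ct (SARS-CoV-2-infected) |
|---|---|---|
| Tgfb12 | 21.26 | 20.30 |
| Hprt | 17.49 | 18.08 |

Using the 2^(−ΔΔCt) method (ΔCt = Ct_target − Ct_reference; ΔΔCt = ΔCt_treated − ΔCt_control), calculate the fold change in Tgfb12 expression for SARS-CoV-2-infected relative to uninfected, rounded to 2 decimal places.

ΔCt(uninfected) = 21.260 − 17.490 = 3.770
ΔCt(SARS-CoV-2-infected) = 20.300 − 18.080 = 2.220
ΔΔCt = 2.220 − 3.770 = -1.550
Fold change = 2^(−(-1.550)) = 2^1.550 = 2.928

2.93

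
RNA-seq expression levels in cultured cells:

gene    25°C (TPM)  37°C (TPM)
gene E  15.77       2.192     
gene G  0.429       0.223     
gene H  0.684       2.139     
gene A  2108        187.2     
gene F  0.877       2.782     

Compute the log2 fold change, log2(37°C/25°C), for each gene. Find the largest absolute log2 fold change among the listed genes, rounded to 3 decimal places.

3.493

log2(2.192/15.77) = -2.847  (gene E)
log2(0.223/0.429) = -0.944  (gene G)
log2(2.139/0.684) = 1.645  (gene H)
log2(187.2/2108) = -3.493  (gene A)
log2(2.782/0.877) = 1.665  (gene F)
The largest magnitude belongs to gene A.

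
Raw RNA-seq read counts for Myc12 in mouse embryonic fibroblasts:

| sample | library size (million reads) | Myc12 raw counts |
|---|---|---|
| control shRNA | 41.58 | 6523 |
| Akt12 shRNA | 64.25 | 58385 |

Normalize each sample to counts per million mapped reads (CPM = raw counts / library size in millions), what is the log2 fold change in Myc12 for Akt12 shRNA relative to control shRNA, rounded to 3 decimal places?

CPM(control shRNA) = 6523 / 41.58 = 156.8783
CPM(Akt12 shRNA) = 58385 / 64.25 = 908.7160
Fold change = 908.7160 / 156.8783 = 5.79249
log2(5.79249) = 2.5342

2.534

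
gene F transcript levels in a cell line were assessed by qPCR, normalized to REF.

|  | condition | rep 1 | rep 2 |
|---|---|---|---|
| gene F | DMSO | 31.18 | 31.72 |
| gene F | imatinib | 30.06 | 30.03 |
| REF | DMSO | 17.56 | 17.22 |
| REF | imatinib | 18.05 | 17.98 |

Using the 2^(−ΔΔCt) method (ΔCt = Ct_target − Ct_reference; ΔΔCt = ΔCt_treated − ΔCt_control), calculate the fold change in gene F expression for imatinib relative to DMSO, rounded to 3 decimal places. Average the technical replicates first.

4.084

Mean Ct: gene F DMSO 31.450; gene F imatinib 30.045; REF DMSO 17.390; REF imatinib 18.015
ΔCt(DMSO) = 31.450 − 17.390 = 14.060
ΔCt(imatinib) = 30.045 − 18.015 = 12.030
ΔΔCt = 12.030 − 14.060 = -2.030
Fold change = 2^(−(-2.030)) = 2^2.030 = 4.0840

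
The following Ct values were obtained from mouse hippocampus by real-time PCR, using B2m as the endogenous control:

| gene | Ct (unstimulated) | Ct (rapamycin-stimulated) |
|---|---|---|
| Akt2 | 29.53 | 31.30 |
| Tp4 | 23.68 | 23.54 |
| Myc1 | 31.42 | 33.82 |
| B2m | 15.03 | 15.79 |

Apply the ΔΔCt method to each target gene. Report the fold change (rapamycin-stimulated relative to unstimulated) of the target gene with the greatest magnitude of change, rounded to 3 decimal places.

0.321

Akt2: ΔΔCt = (31.30−15.79) − (29.53−15.03) = 15.51 − 14.50 = 1.01; fold change = 2^-1.01 = 0.497
Tp4: ΔΔCt = (23.54−15.79) − (23.68−15.03) = 7.75 − 8.65 = -0.90; fold change = 2^0.90 = 1.866
Myc1: ΔΔCt = (33.82−15.79) − (31.42−15.03) = 18.03 − 16.39 = 1.64; fold change = 2^-1.64 = 0.321
Myc1 has the largest |ΔΔCt| = 1.64.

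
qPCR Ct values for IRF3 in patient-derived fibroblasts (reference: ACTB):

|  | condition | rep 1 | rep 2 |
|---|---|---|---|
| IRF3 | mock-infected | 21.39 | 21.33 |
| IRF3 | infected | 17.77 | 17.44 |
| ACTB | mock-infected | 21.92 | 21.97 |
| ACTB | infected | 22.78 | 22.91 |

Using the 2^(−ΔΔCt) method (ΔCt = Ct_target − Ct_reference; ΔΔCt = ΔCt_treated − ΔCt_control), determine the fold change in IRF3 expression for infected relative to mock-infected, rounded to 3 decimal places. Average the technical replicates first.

Mean Ct: IRF3 mock-infected 21.360; IRF3 infected 17.605; ACTB mock-infected 21.945; ACTB infected 22.845
ΔCt(mock-infected) = 21.360 − 21.945 = -0.585
ΔCt(infected) = 17.605 − 22.845 = -5.240
ΔΔCt = -5.240 − (-0.585) = -4.655
Fold change = 2^(−(-4.655)) = 2^4.655 = 25.1939

25.194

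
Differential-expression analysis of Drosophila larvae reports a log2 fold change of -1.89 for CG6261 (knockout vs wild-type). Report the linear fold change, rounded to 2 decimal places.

Fold change = 2^(-1.89) = 0.270

0.27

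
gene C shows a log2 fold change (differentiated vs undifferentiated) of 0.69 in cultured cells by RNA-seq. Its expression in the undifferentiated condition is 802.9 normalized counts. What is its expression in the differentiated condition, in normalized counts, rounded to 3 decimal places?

1295.305

Fold change = 2^(0.69) = 1.6133
differentiated expression = 802.9 × 1.6133 = 1295.305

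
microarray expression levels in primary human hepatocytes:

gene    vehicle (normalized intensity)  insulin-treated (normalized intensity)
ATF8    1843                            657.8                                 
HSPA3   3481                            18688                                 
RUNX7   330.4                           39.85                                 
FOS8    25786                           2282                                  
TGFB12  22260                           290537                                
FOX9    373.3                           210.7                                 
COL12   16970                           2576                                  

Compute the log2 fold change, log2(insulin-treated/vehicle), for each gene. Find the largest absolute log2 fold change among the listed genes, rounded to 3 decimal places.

3.706

log2(657.8/1843) = -1.486  (ATF8)
log2(18688/3481) = 2.425  (HSPA3)
log2(39.85/330.4) = -3.052  (RUNX7)
log2(2282/25786) = -3.498  (FOS8)
log2(290537/22260) = 3.706  (TGFB12)
log2(210.7/373.3) = -0.825  (FOX9)
log2(2576/16970) = -2.720  (COL12)
The largest magnitude belongs to TGFB12.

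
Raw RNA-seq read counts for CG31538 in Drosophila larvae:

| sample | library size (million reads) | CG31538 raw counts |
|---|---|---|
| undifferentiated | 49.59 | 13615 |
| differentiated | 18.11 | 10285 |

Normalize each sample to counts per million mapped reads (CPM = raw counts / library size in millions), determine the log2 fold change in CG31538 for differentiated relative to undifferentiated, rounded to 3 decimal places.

1.049

CPM(undifferentiated) = 13615 / 49.59 = 274.5513
CPM(differentiated) = 10285 / 18.11 = 567.9183
Fold change = 567.9183 / 274.5513 = 2.06853
log2(2.06853) = 1.0486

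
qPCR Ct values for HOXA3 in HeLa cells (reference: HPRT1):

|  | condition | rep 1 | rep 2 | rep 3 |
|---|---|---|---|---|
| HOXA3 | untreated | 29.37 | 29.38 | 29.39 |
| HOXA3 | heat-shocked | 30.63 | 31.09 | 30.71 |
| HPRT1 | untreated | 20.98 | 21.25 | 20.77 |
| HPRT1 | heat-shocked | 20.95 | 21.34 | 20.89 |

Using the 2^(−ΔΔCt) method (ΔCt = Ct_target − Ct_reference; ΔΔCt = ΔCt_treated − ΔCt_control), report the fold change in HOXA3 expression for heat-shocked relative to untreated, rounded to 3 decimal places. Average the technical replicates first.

0.387

Mean Ct: HOXA3 untreated 29.380; HOXA3 heat-shocked 30.810; HPRT1 untreated 21.000; HPRT1 heat-shocked 21.060
ΔCt(untreated) = 29.380 − 21.000 = 8.380
ΔCt(heat-shocked) = 30.810 − 21.060 = 9.750
ΔΔCt = 9.750 − 8.380 = 1.370
Fold change = 2^(−1.370) = 0.3869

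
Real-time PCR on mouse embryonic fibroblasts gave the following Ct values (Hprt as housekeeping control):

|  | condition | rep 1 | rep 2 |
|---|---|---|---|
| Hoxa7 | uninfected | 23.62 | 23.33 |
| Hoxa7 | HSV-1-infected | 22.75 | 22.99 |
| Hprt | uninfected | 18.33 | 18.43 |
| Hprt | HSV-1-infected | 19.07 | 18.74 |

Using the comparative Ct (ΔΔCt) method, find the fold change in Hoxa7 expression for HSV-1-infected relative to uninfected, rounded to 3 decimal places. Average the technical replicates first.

Mean Ct: Hoxa7 uninfected 23.475; Hoxa7 HSV-1-infected 22.870; Hprt uninfected 18.380; Hprt HSV-1-infected 18.905
ΔCt(uninfected) = 23.475 − 18.380 = 5.095
ΔCt(HSV-1-infected) = 22.870 − 18.905 = 3.965
ΔΔCt = 3.965 − 5.095 = -1.130
Fold change = 2^(−(-1.130)) = 2^1.130 = 2.1886

2.189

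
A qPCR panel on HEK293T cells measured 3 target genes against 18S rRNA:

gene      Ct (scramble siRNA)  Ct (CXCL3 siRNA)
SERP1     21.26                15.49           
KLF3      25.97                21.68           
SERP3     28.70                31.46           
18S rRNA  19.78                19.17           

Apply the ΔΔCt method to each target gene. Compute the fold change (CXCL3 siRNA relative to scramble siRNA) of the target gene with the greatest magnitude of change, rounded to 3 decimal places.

35.753

SERP1: ΔΔCt = (15.49−19.17) − (21.26−19.78) = -3.68 − 1.48 = -5.16; fold change = 2^5.16 = 35.753
KLF3: ΔΔCt = (21.68−19.17) − (25.97−19.78) = 2.51 − 6.19 = -3.68; fold change = 2^3.68 = 12.817
SERP3: ΔΔCt = (31.46−19.17) − (28.70−19.78) = 12.29 − 8.92 = 3.37; fold change = 2^-3.37 = 0.097
SERP1 has the largest |ΔΔCt| = 5.16.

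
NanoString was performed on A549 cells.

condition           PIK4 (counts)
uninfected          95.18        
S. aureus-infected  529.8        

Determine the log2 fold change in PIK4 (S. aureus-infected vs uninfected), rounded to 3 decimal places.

2.477

Fold change = 529.8 / 95.18 = 5.5663
log2(5.5663) = 2.4767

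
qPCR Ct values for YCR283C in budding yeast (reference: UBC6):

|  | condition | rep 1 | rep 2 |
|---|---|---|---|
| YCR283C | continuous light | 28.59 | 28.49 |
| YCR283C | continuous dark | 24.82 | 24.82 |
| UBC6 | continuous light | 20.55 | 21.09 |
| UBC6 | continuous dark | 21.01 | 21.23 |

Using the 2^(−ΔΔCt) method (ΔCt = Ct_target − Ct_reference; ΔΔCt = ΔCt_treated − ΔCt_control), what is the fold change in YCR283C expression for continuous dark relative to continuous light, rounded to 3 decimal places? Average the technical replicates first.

16.223

Mean Ct: YCR283C continuous light 28.540; YCR283C continuous dark 24.820; UBC6 continuous light 20.820; UBC6 continuous dark 21.120
ΔCt(continuous light) = 28.540 − 20.820 = 7.720
ΔCt(continuous dark) = 24.820 − 21.120 = 3.700
ΔΔCt = 3.700 − 7.720 = -4.020
Fold change = 2^(−(-4.020)) = 2^4.020 = 16.2234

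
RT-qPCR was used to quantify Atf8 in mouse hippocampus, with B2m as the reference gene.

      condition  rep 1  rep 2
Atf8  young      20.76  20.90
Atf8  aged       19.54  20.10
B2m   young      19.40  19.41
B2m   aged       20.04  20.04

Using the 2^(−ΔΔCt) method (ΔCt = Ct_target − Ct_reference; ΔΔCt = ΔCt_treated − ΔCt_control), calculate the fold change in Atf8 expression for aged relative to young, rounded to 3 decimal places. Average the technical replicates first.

Mean Ct: Atf8 young 20.830; Atf8 aged 19.820; B2m young 19.405; B2m aged 20.040
ΔCt(young) = 20.830 − 19.405 = 1.425
ΔCt(aged) = 19.820 − 20.040 = -0.220
ΔΔCt = -0.220 − 1.425 = -1.645
Fold change = 2^(−(-1.645)) = 2^1.645 = 3.1275

3.127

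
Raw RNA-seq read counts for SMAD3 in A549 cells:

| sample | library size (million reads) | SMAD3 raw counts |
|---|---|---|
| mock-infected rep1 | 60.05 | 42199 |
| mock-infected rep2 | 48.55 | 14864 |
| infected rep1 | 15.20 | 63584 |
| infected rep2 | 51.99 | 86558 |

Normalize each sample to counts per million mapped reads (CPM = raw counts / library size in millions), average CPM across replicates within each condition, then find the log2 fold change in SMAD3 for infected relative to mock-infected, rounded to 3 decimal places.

2.535

CPM(mock-infected rep1) = 42199 / 60.05 = 702.7311
CPM(mock-infected rep2) = 14864 / 48.55 = 306.1586
CPM(infected rep1) = 63584 / 15.20 = 4183.1579
CPM(infected rep2) = 86558 / 51.99 = 1664.8971
mean CPM(mock-infected) = 504.4448; mean CPM(infected) = 2924.0275
Fold change = 2924.0275 / 504.4448 = 5.79653
log2(5.79653) = 2.5352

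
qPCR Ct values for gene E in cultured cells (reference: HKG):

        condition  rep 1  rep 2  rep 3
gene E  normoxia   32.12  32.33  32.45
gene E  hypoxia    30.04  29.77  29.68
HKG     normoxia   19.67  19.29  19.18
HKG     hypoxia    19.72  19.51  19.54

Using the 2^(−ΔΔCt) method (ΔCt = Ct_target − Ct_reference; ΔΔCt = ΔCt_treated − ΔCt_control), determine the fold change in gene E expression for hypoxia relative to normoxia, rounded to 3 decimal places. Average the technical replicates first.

Mean Ct: gene E normoxia 32.300; gene E hypoxia 29.830; HKG normoxia 19.380; HKG hypoxia 19.590
ΔCt(normoxia) = 32.300 − 19.380 = 12.920
ΔCt(hypoxia) = 29.830 − 19.590 = 10.240
ΔΔCt = 10.240 − 12.920 = -2.680
Fold change = 2^(−(-2.680)) = 2^2.680 = 6.4086

6.409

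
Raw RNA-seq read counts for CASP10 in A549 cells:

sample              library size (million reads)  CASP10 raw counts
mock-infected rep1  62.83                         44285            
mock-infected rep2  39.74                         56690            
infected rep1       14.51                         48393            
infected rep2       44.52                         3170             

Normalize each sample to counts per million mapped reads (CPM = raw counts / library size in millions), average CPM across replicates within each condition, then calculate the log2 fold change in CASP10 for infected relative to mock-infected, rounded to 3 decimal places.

0.676

CPM(mock-infected rep1) = 44285 / 62.83 = 704.8385
CPM(mock-infected rep2) = 56690 / 39.74 = 1426.5224
CPM(infected rep1) = 48393 / 14.51 = 3335.1482
CPM(infected rep2) = 3170 / 44.52 = 71.2040
mean CPM(mock-infected) = 1065.6804; mean CPM(infected) = 1703.1761
Fold change = 1703.1761 / 1065.6804 = 1.59821
log2(1.59821) = 0.6765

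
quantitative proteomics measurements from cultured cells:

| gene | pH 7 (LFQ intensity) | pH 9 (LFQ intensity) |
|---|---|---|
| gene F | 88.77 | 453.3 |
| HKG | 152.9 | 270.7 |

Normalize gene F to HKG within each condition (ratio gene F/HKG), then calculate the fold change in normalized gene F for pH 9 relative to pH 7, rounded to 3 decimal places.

2.884

gene F/HKG (pH 7) = 88.77 / 152.9 = 0.58058
gene F/HKG (pH 9) = 453.3 / 270.7 = 1.6745
Fold change = 1.6745 / 0.58058 = 2.8843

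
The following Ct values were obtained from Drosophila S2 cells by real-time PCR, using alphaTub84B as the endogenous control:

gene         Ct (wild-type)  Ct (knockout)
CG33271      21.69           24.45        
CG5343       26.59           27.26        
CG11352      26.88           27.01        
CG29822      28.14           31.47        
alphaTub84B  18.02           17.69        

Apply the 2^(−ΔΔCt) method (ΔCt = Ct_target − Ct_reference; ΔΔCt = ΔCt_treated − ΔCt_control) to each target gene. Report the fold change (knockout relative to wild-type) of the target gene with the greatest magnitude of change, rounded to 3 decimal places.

0.079

CG33271: ΔΔCt = (24.45−17.69) − (21.69−18.02) = 6.76 − 3.67 = 3.09; fold change = 2^-3.09 = 0.117
CG5343: ΔΔCt = (27.26−17.69) − (26.59−18.02) = 9.57 − 8.57 = 1.00; fold change = 2^-1.00 = 0.500
CG11352: ΔΔCt = (27.01−17.69) − (26.88−18.02) = 9.32 − 8.86 = 0.46; fold change = 2^-0.46 = 0.727
CG29822: ΔΔCt = (31.47−17.69) − (28.14−18.02) = 13.78 − 10.12 = 3.66; fold change = 2^-3.66 = 0.079
CG29822 has the largest |ΔΔCt| = 3.66.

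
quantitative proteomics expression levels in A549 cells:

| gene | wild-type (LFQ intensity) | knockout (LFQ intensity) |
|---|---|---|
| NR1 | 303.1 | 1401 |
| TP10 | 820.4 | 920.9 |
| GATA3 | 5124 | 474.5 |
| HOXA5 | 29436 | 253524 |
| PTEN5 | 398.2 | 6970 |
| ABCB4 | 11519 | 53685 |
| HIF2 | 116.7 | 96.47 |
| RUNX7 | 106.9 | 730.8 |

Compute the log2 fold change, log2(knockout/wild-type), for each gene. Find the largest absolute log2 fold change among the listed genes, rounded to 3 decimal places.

4.130

log2(1401/303.1) = 2.209  (NR1)
log2(920.9/820.4) = 0.167  (TP10)
log2(474.5/5124) = -3.433  (GATA3)
log2(253524/29436) = 3.106  (HOXA5)
log2(6970/398.2) = 4.130  (PTEN5)
log2(53685/11519) = 2.221  (ABCB4)
log2(96.47/116.7) = -0.275  (HIF2)
log2(730.8/106.9) = 2.773  (RUNX7)
The largest magnitude belongs to PTEN5.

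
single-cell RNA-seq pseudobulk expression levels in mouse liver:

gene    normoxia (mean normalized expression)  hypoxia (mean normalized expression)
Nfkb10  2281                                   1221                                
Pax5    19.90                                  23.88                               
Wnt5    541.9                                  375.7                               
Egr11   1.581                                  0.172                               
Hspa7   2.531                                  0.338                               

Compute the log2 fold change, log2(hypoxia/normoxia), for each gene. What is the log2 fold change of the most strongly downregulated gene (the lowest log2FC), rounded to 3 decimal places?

-3.200

log2(1221/2281) = -0.902  (Nfkb10)
log2(23.88/19.90) = 0.263  (Pax5)
log2(375.7/541.9) = -0.528  (Wnt5)
log2(0.172/1.581) = -3.200  (Egr11)
log2(0.338/2.531) = -2.905  (Hspa7)
Egr11 is most strongly downregulated.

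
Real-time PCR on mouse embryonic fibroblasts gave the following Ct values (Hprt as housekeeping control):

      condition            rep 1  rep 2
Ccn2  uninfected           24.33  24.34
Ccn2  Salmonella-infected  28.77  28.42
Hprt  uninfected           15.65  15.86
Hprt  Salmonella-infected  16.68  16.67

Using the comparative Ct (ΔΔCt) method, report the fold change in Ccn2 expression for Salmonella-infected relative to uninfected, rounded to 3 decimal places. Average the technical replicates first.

0.099

Mean Ct: Ccn2 uninfected 24.335; Ccn2 Salmonella-infected 28.595; Hprt uninfected 15.755; Hprt Salmonella-infected 16.675
ΔCt(uninfected) = 24.335 − 15.755 = 8.580
ΔCt(Salmonella-infected) = 28.595 − 16.675 = 11.920
ΔΔCt = 11.920 − 8.580 = 3.340
Fold change = 2^(−3.340) = 0.0988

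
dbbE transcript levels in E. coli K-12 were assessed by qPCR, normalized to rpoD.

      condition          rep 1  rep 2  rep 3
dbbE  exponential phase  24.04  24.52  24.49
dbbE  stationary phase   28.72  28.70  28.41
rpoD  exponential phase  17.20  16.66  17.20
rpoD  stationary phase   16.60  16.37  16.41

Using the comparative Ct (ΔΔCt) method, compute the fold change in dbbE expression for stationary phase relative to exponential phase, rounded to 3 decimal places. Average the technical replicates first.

Mean Ct: dbbE exponential phase 24.350; dbbE stationary phase 28.610; rpoD exponential phase 17.020; rpoD stationary phase 16.460
ΔCt(exponential phase) = 24.350 − 17.020 = 7.330
ΔCt(stationary phase) = 28.610 − 16.460 = 12.150
ΔΔCt = 12.150 − 7.330 = 4.820
Fold change = 2^(−4.820) = 0.0354

0.035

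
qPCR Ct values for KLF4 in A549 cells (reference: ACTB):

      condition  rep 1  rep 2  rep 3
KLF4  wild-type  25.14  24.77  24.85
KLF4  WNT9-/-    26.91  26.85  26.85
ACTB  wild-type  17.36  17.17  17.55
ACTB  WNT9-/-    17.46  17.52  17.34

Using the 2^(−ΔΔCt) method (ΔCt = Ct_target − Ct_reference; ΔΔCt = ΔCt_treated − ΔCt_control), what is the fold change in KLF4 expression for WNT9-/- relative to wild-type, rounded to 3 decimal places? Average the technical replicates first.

Mean Ct: KLF4 wild-type 24.920; KLF4 WNT9-/- 26.870; ACTB wild-type 17.360; ACTB WNT9-/- 17.440
ΔCt(wild-type) = 24.920 − 17.360 = 7.560
ΔCt(WNT9-/-) = 26.870 − 17.440 = 9.430
ΔΔCt = 9.430 − 7.560 = 1.870
Fold change = 2^(−1.870) = 0.2736

0.274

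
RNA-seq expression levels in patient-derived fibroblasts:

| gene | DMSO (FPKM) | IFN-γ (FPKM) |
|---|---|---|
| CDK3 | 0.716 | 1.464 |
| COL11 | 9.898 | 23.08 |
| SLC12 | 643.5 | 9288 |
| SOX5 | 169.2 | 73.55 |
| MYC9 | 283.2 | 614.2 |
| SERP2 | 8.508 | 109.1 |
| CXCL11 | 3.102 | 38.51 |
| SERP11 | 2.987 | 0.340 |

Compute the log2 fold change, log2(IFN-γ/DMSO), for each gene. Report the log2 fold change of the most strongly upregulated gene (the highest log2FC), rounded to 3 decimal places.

3.851

log2(1.464/0.716) = 1.032  (CDK3)
log2(23.08/9.898) = 1.221  (COL11)
log2(9288/643.5) = 3.851  (SLC12)
log2(73.55/169.2) = -1.202  (SOX5)
log2(614.2/283.2) = 1.117  (MYC9)
log2(109.1/8.508) = 3.681  (SERP2)
log2(38.51/3.102) = 3.634  (CXCL11)
log2(0.340/2.987) = -3.135  (SERP11)
SLC12 is most strongly upregulated.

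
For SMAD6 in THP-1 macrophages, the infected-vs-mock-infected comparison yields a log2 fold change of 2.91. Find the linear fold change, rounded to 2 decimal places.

7.52

Fold change = 2^(2.91) = 7.516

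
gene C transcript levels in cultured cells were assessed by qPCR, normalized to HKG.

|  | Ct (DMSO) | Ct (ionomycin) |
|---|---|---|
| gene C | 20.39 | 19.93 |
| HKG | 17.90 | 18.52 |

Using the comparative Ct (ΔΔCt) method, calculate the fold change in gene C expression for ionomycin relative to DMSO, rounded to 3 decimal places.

ΔCt(DMSO) = 20.390 − 17.900 = 2.490
ΔCt(ionomycin) = 19.930 − 18.520 = 1.410
ΔΔCt = 1.410 − 2.490 = -1.080
Fold change = 2^(−(-1.080)) = 2^1.080 = 2.1140

2.114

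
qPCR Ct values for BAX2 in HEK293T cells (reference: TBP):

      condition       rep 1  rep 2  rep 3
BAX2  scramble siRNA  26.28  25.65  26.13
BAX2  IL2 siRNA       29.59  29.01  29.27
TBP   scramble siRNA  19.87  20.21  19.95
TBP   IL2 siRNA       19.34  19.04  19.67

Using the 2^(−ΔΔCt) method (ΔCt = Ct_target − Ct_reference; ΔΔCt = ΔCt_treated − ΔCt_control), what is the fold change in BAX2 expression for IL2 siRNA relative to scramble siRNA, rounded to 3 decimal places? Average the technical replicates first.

0.066

Mean Ct: BAX2 scramble siRNA 26.020; BAX2 IL2 siRNA 29.290; TBP scramble siRNA 20.010; TBP IL2 siRNA 19.350
ΔCt(scramble siRNA) = 26.020 − 20.010 = 6.010
ΔCt(IL2 siRNA) = 29.290 − 19.350 = 9.940
ΔΔCt = 9.940 − 6.010 = 3.930
Fold change = 2^(−3.930) = 0.0656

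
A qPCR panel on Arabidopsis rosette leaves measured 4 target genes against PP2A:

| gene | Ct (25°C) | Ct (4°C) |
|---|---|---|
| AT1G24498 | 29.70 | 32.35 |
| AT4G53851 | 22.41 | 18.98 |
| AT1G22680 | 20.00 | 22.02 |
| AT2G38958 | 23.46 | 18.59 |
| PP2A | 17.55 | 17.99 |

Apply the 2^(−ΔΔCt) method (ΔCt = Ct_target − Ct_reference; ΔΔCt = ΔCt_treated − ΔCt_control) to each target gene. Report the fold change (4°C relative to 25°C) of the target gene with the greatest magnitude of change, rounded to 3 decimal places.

39.671

AT1G24498: ΔΔCt = (32.35−17.99) − (29.70−17.55) = 14.36 − 12.15 = 2.21; fold change = 2^-2.21 = 0.216
AT4G53851: ΔΔCt = (18.98−17.99) − (22.41−17.55) = 0.99 − 4.86 = -3.87; fold change = 2^3.87 = 14.621
AT1G22680: ΔΔCt = (22.02−17.99) − (20.00−17.55) = 4.03 − 2.45 = 1.58; fold change = 2^-1.58 = 0.334
AT2G38958: ΔΔCt = (18.59−17.99) − (23.46−17.55) = 0.60 − 5.91 = -5.31; fold change = 2^5.31 = 39.671
AT2G38958 has the largest |ΔΔCt| = 5.31.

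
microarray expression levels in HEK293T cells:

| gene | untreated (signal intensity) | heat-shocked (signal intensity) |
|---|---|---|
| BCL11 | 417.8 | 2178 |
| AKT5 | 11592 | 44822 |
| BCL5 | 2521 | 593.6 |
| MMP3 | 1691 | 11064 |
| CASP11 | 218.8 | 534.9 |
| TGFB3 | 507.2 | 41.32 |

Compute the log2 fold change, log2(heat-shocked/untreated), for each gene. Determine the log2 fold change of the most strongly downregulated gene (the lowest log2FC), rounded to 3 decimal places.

log2(2178/417.8) = 2.382  (BCL11)
log2(44822/11592) = 1.951  (AKT5)
log2(593.6/2521) = -2.086  (BCL5)
log2(11064/1691) = 2.710  (MMP3)
log2(534.9/218.8) = 1.290  (CASP11)
log2(41.32/507.2) = -3.618  (TGFB3)
TGFB3 is most strongly downregulated.

-3.618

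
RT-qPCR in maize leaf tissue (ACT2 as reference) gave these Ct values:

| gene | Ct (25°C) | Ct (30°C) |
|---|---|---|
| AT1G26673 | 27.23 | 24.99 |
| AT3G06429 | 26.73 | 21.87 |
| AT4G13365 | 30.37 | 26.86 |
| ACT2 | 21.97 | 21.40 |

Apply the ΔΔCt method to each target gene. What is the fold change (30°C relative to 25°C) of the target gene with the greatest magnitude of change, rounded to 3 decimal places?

AT1G26673: ΔΔCt = (24.99−21.40) − (27.23−21.97) = 3.59 − 5.26 = -1.67; fold change = 2^1.67 = 3.182
AT3G06429: ΔΔCt = (21.87−21.40) − (26.73−21.97) = 0.47 − 4.76 = -4.29; fold change = 2^4.29 = 19.562
AT4G13365: ΔΔCt = (26.86−21.40) − (30.37−21.97) = 5.46 − 8.40 = -2.94; fold change = 2^2.94 = 7.674
AT3G06429 has the largest |ΔΔCt| = 4.29.

19.562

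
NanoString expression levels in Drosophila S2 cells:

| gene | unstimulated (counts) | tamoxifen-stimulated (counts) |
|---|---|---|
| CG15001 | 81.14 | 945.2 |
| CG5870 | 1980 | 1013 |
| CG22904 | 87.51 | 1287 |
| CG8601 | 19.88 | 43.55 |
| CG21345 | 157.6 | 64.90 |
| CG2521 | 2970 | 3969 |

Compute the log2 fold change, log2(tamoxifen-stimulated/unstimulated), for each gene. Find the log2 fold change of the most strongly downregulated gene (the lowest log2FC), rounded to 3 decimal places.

log2(945.2/81.14) = 3.542  (CG15001)
log2(1013/1980) = -0.967  (CG5870)
log2(1287/87.51) = 3.878  (CG22904)
log2(43.55/19.88) = 1.131  (CG8601)
log2(64.90/157.6) = -1.280  (CG21345)
log2(3969/2970) = 0.418  (CG2521)
CG21345 is most strongly downregulated.

-1.280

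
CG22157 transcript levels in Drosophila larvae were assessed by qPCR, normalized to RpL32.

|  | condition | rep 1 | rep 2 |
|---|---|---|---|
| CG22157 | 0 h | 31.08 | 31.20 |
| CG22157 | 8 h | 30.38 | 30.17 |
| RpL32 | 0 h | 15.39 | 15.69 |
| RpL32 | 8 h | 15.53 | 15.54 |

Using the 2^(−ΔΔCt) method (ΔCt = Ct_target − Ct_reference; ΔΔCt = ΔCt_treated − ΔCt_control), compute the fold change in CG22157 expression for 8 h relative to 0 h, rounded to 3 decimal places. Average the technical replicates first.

Mean Ct: CG22157 0 h 31.140; CG22157 8 h 30.275; RpL32 0 h 15.540; RpL32 8 h 15.535
ΔCt(0 h) = 31.140 − 15.540 = 15.600
ΔCt(8 h) = 30.275 − 15.535 = 14.740
ΔΔCt = 14.740 − 15.600 = -0.860
Fold change = 2^(−(-0.860)) = 2^0.860 = 1.8150

1.815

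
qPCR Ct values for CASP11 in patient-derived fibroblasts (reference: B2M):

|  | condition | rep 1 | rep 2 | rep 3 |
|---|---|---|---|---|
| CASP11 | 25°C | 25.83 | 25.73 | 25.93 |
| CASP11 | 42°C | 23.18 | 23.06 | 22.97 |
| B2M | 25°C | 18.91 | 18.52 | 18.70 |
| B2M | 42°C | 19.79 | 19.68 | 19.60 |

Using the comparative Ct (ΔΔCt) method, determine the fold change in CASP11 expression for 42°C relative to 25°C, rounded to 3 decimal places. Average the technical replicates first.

Mean Ct: CASP11 25°C 25.830; CASP11 42°C 23.070; B2M 25°C 18.710; B2M 42°C 19.690
ΔCt(25°C) = 25.830 − 18.710 = 7.120
ΔCt(42°C) = 23.070 − 19.690 = 3.380
ΔΔCt = 3.380 − 7.120 = -3.740
Fold change = 2^(−(-3.740)) = 2^3.740 = 13.3614

13.361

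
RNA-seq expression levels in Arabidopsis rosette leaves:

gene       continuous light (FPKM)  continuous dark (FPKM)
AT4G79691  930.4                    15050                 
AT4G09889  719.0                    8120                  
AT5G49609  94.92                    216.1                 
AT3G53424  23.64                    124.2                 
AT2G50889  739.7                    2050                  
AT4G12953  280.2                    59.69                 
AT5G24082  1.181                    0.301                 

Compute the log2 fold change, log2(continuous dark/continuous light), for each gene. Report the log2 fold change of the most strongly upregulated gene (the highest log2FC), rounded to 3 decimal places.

4.016

log2(15050/930.4) = 4.016  (AT4G79691)
log2(8120/719.0) = 3.497  (AT4G09889)
log2(216.1/94.92) = 1.187  (AT5G49609)
log2(124.2/23.64) = 2.393  (AT3G53424)
log2(2050/739.7) = 1.471  (AT2G50889)
log2(59.69/280.2) = -2.231  (AT4G12953)
log2(0.301/1.181) = -1.972  (AT5G24082)
AT4G79691 is most strongly upregulated.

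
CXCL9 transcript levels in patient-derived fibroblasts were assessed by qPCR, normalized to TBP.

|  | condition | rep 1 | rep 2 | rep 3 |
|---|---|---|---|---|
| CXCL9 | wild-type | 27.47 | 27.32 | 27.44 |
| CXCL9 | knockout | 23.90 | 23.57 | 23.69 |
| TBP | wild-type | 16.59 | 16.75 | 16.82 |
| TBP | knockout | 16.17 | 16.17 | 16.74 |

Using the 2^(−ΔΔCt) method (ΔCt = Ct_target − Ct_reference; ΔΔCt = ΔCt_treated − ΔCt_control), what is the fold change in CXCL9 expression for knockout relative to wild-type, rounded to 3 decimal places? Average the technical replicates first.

Mean Ct: CXCL9 wild-type 27.410; CXCL9 knockout 23.720; TBP wild-type 16.720; TBP knockout 16.360
ΔCt(wild-type) = 27.410 − 16.720 = 10.690
ΔCt(knockout) = 23.720 − 16.360 = 7.360
ΔΔCt = 7.360 − 10.690 = -3.330
Fold change = 2^(−(-3.330)) = 2^3.330 = 10.0561

10.056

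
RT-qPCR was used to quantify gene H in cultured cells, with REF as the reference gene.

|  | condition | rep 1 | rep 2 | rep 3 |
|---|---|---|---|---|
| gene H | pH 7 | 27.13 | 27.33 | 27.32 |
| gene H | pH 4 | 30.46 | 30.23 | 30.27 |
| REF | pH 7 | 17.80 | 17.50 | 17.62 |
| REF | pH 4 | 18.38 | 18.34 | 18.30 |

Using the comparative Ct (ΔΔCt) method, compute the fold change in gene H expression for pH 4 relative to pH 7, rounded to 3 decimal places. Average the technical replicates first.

Mean Ct: gene H pH 7 27.260; gene H pH 4 30.320; REF pH 7 17.640; REF pH 4 18.340
ΔCt(pH 7) = 27.260 − 17.640 = 9.620
ΔCt(pH 4) = 30.320 − 18.340 = 11.980
ΔΔCt = 11.980 − 9.620 = 2.360
Fold change = 2^(−2.360) = 0.1948

0.195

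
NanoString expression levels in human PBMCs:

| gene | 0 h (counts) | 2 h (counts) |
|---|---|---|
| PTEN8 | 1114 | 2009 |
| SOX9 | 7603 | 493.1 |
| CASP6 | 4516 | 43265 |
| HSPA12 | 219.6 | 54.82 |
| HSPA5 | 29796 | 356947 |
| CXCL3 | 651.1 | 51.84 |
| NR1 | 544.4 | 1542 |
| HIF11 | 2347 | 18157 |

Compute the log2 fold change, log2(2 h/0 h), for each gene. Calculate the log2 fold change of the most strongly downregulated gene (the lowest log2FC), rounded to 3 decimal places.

-3.947

log2(2009/1114) = 0.851  (PTEN8)
log2(493.1/7603) = -3.947  (SOX9)
log2(43265/4516) = 3.260  (CASP6)
log2(54.82/219.6) = -2.002  (HSPA12)
log2(356947/29796) = 3.583  (HSPA5)
log2(51.84/651.1) = -3.651  (CXCL3)
log2(1542/544.4) = 1.502  (NR1)
log2(18157/2347) = 2.952  (HIF11)
SOX9 is most strongly downregulated.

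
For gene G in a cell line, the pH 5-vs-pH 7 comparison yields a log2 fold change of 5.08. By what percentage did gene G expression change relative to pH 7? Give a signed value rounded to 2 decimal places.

3282.46%

Fold change = 2^(5.08) = 33.8246
Percent change = (FC − 1) × 100% = (33.8246 − 1) × 100 = 3282.46%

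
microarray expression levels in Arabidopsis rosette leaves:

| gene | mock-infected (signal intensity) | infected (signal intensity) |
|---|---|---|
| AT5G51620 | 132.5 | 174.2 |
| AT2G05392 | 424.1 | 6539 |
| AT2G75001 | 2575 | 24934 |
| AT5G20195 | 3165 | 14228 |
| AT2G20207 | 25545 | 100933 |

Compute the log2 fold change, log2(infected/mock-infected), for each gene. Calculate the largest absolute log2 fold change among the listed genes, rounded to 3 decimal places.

log2(174.2/132.5) = 0.395  (AT5G51620)
log2(6539/424.1) = 3.947  (AT2G05392)
log2(24934/2575) = 3.275  (AT2G75001)
log2(14228/3165) = 2.168  (AT5G20195)
log2(100933/25545) = 1.982  (AT2G20207)
The largest magnitude belongs to AT2G05392.

3.947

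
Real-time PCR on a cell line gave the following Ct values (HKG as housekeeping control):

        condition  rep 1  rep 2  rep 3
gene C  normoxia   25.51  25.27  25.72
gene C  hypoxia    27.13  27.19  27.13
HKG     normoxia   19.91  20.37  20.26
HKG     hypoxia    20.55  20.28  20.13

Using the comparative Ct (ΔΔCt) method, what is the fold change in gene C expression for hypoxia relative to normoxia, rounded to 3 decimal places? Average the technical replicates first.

Mean Ct: gene C normoxia 25.500; gene C hypoxia 27.150; HKG normoxia 20.180; HKG hypoxia 20.320
ΔCt(normoxia) = 25.500 − 20.180 = 5.320
ΔCt(hypoxia) = 27.150 − 20.320 = 6.830
ΔΔCt = 6.830 − 5.320 = 1.510
Fold change = 2^(−1.510) = 0.3511

0.351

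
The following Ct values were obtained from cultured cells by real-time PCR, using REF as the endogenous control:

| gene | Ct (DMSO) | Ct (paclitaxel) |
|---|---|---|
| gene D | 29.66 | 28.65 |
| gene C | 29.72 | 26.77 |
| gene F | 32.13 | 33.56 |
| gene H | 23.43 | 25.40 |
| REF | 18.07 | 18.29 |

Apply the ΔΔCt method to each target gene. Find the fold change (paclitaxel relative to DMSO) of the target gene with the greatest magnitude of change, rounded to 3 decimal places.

gene D: ΔΔCt = (28.65−18.29) − (29.66−18.07) = 10.36 − 11.59 = -1.23; fold change = 2^1.23 = 2.346
gene C: ΔΔCt = (26.77−18.29) − (29.72−18.07) = 8.48 − 11.65 = -3.17; fold change = 2^3.17 = 9.000
gene F: ΔΔCt = (33.56−18.29) − (32.13−18.07) = 15.27 − 14.06 = 1.21; fold change = 2^-1.21 = 0.432
gene H: ΔΔCt = (25.40−18.29) − (23.43−18.07) = 7.11 − 5.36 = 1.75; fold change = 2^-1.75 = 0.297
gene C has the largest |ΔΔCt| = 3.17.

9.000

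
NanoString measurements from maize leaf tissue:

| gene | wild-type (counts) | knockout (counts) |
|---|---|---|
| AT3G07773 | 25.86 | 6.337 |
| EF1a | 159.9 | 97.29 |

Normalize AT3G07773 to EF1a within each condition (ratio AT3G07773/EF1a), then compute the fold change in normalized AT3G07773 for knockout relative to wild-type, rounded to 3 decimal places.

AT3G07773/EF1a (wild-type) = 25.86 / 159.9 = 0.16173
AT3G07773/EF1a (knockout) = 6.337 / 97.29 = 0.065135
Fold change = 0.065135 / 0.16173 = 0.4027

0.403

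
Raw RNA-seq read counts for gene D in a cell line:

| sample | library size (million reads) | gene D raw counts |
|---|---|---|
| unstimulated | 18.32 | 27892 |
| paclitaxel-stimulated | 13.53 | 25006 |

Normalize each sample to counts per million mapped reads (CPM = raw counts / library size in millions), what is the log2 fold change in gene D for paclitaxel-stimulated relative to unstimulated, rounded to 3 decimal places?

CPM(unstimulated) = 27892 / 18.32 = 1522.4891
CPM(paclitaxel-stimulated) = 25006 / 13.53 = 1848.1892
Fold change = 1848.1892 / 1522.4891 = 1.21393
log2(1.21393) = 0.2797

0.280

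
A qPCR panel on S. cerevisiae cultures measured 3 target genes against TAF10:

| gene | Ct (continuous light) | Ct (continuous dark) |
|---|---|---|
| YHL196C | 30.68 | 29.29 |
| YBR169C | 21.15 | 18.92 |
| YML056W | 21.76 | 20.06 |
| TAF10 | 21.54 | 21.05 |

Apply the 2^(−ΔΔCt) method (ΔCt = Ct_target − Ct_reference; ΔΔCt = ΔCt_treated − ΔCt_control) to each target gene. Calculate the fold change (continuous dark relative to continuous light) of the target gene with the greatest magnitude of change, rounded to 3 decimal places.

3.340

YHL196C: ΔΔCt = (29.29−21.05) − (30.68−21.54) = 8.24 − 9.14 = -0.90; fold change = 2^0.90 = 1.866
YBR169C: ΔΔCt = (18.92−21.05) − (21.15−21.54) = -2.13 − (-0.39) = -1.74; fold change = 2^1.74 = 3.340
YML056W: ΔΔCt = (20.06−21.05) − (21.76−21.54) = -0.99 − 0.22 = -1.21; fold change = 2^1.21 = 2.313
YBR169C has the largest |ΔΔCt| = 1.74.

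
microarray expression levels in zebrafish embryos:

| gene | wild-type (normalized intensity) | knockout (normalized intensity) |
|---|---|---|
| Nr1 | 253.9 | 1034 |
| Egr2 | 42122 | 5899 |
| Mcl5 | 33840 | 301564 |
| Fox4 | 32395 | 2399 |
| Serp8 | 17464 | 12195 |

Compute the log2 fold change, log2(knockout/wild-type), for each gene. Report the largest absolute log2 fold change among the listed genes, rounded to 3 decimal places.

3.755

log2(1034/253.9) = 2.026  (Nr1)
log2(5899/42122) = -2.836  (Egr2)
log2(301564/33840) = 3.156  (Mcl5)
log2(2399/32395) = -3.755  (Fox4)
log2(12195/17464) = -0.518  (Serp8)
The largest magnitude belongs to Fox4.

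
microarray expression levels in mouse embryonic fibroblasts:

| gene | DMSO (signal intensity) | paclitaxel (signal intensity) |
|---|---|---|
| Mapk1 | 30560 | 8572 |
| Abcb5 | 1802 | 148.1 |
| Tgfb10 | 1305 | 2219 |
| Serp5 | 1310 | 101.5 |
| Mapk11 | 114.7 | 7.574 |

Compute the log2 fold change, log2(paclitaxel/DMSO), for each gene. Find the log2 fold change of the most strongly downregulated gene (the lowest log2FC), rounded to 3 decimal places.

log2(8572/30560) = -1.834  (Mapk1)
log2(148.1/1802) = -3.605  (Abcb5)
log2(2219/1305) = 0.766  (Tgfb10)
log2(101.5/1310) = -3.690  (Serp5)
log2(7.574/114.7) = -3.921  (Mapk11)
Mapk11 is most strongly downregulated.

-3.921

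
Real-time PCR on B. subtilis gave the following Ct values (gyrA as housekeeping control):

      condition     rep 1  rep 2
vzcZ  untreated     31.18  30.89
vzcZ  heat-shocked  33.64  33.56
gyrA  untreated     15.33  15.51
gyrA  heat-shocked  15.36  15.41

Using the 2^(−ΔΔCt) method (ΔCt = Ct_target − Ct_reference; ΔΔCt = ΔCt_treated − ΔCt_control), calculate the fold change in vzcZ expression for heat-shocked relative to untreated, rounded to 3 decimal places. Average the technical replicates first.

0.165

Mean Ct: vzcZ untreated 31.035; vzcZ heat-shocked 33.600; gyrA untreated 15.420; gyrA heat-shocked 15.385
ΔCt(untreated) = 31.035 − 15.420 = 15.615
ΔCt(heat-shocked) = 33.600 − 15.385 = 18.215
ΔΔCt = 18.215 − 15.615 = 2.600
Fold change = 2^(−2.600) = 0.1649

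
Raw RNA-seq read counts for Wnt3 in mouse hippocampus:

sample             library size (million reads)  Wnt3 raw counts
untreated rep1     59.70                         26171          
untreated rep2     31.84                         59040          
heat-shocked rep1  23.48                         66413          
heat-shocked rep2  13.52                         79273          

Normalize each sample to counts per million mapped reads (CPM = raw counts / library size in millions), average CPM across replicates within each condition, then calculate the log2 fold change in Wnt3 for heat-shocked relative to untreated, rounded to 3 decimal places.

1.923

CPM(untreated rep1) = 26171 / 59.70 = 438.3752
CPM(untreated rep2) = 59040 / 31.84 = 1854.2714
CPM(heat-shocked rep1) = 66413 / 23.48 = 2828.4923
CPM(heat-shocked rep2) = 79273 / 13.52 = 5863.3876
mean CPM(untreated) = 1146.3233; mean CPM(heat-shocked) = 4345.9400
Fold change = 4345.9400 / 1146.3233 = 3.79120
log2(3.79120) = 1.9227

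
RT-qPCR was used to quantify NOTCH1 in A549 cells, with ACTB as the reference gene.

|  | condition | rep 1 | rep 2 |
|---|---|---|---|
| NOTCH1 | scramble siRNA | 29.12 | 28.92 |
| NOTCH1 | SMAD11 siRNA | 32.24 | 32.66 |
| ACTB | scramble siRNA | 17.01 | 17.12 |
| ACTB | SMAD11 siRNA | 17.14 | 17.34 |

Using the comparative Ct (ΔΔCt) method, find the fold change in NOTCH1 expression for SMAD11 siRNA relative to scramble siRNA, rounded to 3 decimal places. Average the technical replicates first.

Mean Ct: NOTCH1 scramble siRNA 29.020; NOTCH1 SMAD11 siRNA 32.450; ACTB scramble siRNA 17.065; ACTB SMAD11 siRNA 17.240
ΔCt(scramble siRNA) = 29.020 − 17.065 = 11.955
ΔCt(SMAD11 siRNA) = 32.450 − 17.240 = 15.210
ΔΔCt = 15.210 − 11.955 = 3.255
Fold change = 2^(−3.255) = 0.1047

0.105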